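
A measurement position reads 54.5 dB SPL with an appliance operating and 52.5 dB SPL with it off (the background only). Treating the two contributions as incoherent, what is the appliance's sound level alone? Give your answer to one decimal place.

Subtract intensities: L_src = 10·log₁₀(10^(L_total/10) − 10^(L_bg/10)).
L_src = 10·log₁₀(10^(54.5/10) − 10^(52.5/10)) = 10·log₁₀(104000) = 50.2 dB SPL.

50.2 dB SPL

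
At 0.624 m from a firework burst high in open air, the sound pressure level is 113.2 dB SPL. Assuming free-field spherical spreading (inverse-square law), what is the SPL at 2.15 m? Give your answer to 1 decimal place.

102.5 dB SPL

Inverse-square spreading gives ΔL = −20·log₁₀(d₂/d₁).
ΔL = −20·log₁₀(2.15/0.624) = -10.75 dB, so L₂ = 113.2 + (-10.75) = 102.5 dB SPL.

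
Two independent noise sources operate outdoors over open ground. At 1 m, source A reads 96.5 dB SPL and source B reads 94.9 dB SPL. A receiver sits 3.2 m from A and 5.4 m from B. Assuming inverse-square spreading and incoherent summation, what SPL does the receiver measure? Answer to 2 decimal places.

At the listener: L_A = 96.5 − 20·log₁₀(3.2) = 86.397 dB; L_B = 94.9 − 20·log₁₀(5.4) = 80.252 dB.
Combined: 10·log₁₀(10^(86.397/10)+10^(80.252/10)) = 87.34 dB SPL.

87.34 dB SPL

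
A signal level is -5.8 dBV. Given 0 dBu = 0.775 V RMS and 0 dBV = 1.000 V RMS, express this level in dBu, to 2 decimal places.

-3.59 dBu

The offset between the scales is 20·log₁₀(0.775/1.000) = −2.214 dB.
So dBu = -5.8 + 2.214 = -3.59 dBu.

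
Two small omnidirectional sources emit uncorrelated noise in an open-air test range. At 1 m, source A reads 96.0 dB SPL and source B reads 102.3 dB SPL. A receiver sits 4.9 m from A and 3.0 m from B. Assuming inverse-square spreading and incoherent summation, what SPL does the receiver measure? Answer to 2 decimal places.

At the listener: L_A = 96.0 − 20·log₁₀(4.9) = 82.196 dB; L_B = 102.3 − 20·log₁₀(3.0) = 92.758 dB.
Combined: 10·log₁₀(10^(82.196/10)+10^(92.758/10)) = 93.12 dB SPL.

93.12 dB SPL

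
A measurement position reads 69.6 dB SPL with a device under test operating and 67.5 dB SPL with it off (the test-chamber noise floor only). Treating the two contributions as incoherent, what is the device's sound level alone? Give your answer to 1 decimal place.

Background correction is a power subtraction:
L_src = 10·log₁₀(10^(69.6/10) − 10^(67.5/10)) = 10·log₁₀(3497000) = 65.4 dB SPL.

65.4 dB SPL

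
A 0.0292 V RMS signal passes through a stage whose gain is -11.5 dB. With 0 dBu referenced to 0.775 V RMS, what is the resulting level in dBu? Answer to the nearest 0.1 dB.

Input level: 20·log₁₀(0.0292/0.775) = -28.48 dBu.
Output: -28.48 − 11.5 = -40.0 dBu.

-40.0 dBu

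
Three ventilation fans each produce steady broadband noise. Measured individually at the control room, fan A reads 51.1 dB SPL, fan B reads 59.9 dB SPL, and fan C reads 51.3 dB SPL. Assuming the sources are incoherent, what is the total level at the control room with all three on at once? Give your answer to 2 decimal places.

Uncorrelated sources add in intensity (power), not in dB.
L_total = 10·log₁₀(10^(51.1/10) + 10^(59.9/10) + 10^(51.3/10)) = 10·log₁₀(1241000) = 60.94 dB SPL.

60.94 dB SPL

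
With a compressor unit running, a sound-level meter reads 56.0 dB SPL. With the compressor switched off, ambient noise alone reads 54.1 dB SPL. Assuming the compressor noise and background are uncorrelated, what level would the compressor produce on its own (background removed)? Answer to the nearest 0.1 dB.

51.5 dB SPL

Subtract intensities: L_src = 10·log₁₀(10^(L_total/10) − 10^(L_bg/10)).
L_src = 10·log₁₀(10^(56.0/10) − 10^(54.1/10)) = 10·log₁₀(141100) = 51.5 dB SPL.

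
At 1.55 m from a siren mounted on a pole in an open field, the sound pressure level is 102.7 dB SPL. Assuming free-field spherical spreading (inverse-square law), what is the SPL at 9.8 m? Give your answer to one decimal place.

For a point source in a free field, ΔL = −20·log₁₀(d₂/d₁).
ΔL = −20·log₁₀(9.8/1.55) = -16.02 dB, so L₂ = 102.7 + (-16.02) = 86.7 dB SPL.

86.7 dB SPL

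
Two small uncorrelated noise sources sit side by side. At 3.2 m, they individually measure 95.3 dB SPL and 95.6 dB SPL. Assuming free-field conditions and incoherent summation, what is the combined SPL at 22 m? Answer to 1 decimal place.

81.7 dB SPL

Combined at 3.2 m: 10·log₁₀(10^(95.3/10)+10^(95.6/10)) = 98.46 dB SPL.
Then apply −20·log₁₀(22/3.2) = -16.75 dB → 81.7 dB SPL.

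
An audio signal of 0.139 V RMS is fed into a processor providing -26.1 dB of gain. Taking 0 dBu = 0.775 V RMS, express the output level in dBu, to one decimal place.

Input level: 20·log₁₀(0.139/0.775) = -14.93 dBu.
Output: -14.93 − 26.1 = -41.0 dBu.

-41.0 dBu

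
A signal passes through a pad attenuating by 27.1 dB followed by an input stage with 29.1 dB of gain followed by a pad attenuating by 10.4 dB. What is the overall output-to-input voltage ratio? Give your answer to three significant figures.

Net gain = (−27.1) + 29.1 + (−10.4) = -8.4 dB.
Voltage ratio = 10^(-8.4/20) = 0.380.

0.380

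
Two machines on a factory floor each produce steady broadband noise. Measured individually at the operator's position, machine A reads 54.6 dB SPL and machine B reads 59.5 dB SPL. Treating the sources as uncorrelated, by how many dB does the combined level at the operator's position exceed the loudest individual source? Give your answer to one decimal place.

1.2 dB

Uncorrelated sources add in intensity (power), not in dB.
L_total = 10·log₁₀(10^(54.6/10) + 10^(59.5/10)) = 60.72 dB SPL.
Excess over the loudest (59.5 dB): 60.72 − 59.5 = 1.2 dB.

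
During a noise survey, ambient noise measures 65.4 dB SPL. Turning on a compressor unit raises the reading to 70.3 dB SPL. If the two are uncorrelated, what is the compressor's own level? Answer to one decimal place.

68.6 dB SPL

Subtract intensities: L_src = 10·log₁₀(10^(L_total/10) − 10^(L_bg/10)).
L_src = 10·log₁₀(10^(70.3/10) − 10^(65.4/10)) = 10·log₁₀(7248000) = 68.6 dB SPL.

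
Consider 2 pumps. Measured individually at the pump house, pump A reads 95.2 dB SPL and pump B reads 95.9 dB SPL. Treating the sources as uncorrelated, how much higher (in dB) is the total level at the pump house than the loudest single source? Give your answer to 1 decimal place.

Uncorrelated sources add in intensity (power), not in dB.
L_total = 10·log₁₀(10^(95.2/10) + 10^(95.9/10)) = 98.57 dB SPL.
Excess over the loudest (95.9 dB): 98.57 − 95.9 = 2.7 dB.

2.7 dB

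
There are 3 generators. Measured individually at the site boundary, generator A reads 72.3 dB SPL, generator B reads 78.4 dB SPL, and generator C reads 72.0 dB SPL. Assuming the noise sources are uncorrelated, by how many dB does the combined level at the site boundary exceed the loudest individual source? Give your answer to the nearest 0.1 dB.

Incoherent sources sum as intensities:
L_total = 10·log₁₀(10^(72.3/10) + 10^(78.4/10) + 10^(72.0/10)) = 80.09 dB SPL.
Excess over the loudest (78.4 dB): 80.09 − 78.4 = 1.7 dB.

1.7 dB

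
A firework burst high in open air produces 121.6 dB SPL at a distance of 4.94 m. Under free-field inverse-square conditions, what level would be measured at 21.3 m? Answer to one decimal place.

Inverse-square spreading gives ΔL = −20·log₁₀(d₂/d₁).
ΔL = −20·log₁₀(21.3/4.94) = -12.69 dB, so L₂ = 121.6 + (-12.69) = 108.9 dB SPL.

108.9 dB SPL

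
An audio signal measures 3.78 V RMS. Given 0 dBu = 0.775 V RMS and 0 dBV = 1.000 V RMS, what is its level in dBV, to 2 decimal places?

dBV = 20·log₁₀(V / 1.000 V).
20·log₁₀(3.78/1.000) = +11.55 dBV.

+11.55 dBV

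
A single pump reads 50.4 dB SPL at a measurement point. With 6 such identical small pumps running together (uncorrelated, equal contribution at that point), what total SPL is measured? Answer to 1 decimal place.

6 equal incoherent sources raise the level by 10·log₁₀(6) = 7.78 dB.
L_total = 50.4 + 7.78 = 58.2 dB SPL.

58.2 dB SPL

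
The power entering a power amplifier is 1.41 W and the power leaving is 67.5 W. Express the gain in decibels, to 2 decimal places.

16.80 dB

Power ratio → dB uses the 10·log₁₀ form:
10·log₁₀(67.5/1.41) = 10·log₁₀(47.87) = 16.80 dB.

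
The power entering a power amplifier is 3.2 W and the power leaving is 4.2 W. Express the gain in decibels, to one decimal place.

For a power ratio, dB = 10·log₁₀(P₂/P₁).
10·log₁₀(4.2/3.2) = 10·log₁₀(1.312) = 1.2 dB.

1.2 dB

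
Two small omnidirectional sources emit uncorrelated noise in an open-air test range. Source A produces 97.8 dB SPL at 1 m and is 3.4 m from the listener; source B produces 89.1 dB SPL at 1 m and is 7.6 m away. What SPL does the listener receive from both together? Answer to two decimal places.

87.29 dB SPL

At the listener: L_A = 97.8 − 20·log₁₀(3.4) = 87.170 dB; L_B = 89.1 − 20·log₁₀(7.6) = 71.484 dB.
Combined: 10·log₁₀(10^(87.170/10)+10^(71.484/10)) = 87.29 dB SPL.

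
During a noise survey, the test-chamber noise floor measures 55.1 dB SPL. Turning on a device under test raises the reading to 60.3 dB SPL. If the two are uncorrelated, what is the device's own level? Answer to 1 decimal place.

58.7 dB SPL

Background correction is a power subtraction:
L_src = 10·log₁₀(10^(60.3/10) − 10^(55.1/10)) = 10·log₁₀(747900) = 58.7 dB SPL.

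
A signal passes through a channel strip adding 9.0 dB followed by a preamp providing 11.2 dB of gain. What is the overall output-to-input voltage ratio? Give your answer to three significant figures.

Net gain = 9.0 + 11.2 = 20.2 dB.
Voltage ratio = 10^(20.2/20) = 10.2.

10.2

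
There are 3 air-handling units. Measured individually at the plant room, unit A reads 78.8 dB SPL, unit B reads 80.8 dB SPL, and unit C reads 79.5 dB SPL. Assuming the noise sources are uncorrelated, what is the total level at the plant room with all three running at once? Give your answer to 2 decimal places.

84.55 dB SPL

Uncorrelated sources add in intensity (power), not in dB.
L_total = 10·log₁₀(10^(78.8/10) + 10^(80.8/10) + 10^(79.5/10)) = 10·log₁₀(285200000) = 84.55 dB SPL.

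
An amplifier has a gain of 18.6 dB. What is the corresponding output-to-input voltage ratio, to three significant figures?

8.51

Voltage ratio = 10^(dB/20).
10^(18.6/20) = 10^(0.9300) = 8.51.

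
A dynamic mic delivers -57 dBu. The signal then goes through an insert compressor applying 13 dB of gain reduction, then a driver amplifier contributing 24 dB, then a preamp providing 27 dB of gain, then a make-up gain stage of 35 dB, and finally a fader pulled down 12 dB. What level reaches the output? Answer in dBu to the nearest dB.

+4 dBu

In dB, series stages simply add:
-57 − 13 + 24 + 27 + 35 − 12 = +4 dBu.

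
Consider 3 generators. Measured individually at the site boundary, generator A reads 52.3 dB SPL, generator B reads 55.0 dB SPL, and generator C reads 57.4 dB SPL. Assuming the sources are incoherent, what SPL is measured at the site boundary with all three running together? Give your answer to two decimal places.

60.15 dB SPL

Incoherent sources sum as intensities:
L_total = 10·log₁₀(10^(52.3/10) + 10^(55.0/10) + 10^(57.4/10)) = 10·log₁₀(1036000) = 60.15 dB SPL.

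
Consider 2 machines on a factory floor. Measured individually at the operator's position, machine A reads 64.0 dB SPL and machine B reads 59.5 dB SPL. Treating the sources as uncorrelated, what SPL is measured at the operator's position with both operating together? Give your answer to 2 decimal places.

Add the sources as powers (linear), then convert back to dB:
L_total = 10·log₁₀(10^(64.0/10) + 10^(59.5/10)) = 10·log₁₀(3403000) = 65.32 dB SPL.

65.32 dB SPL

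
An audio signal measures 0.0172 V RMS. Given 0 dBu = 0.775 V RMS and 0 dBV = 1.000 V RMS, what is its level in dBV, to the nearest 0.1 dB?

dBV = 20·log₁₀(V / 1.000 V).
20·log₁₀(0.0172/1.000) = -35.3 dBV.

-35.3 dBV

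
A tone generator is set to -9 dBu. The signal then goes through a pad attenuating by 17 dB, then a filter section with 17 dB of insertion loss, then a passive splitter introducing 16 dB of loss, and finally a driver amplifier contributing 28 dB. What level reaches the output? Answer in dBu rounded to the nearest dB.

-31 dBu

Cascaded gains and losses add directly in dB.
-9 − 17 − 17 − 16 + 28 = -31 dBu.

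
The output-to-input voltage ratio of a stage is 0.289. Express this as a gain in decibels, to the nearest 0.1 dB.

Voltage ratio → dB uses the 20·log₁₀ form:
20·log₁₀(0.289) = -10.8 dB.

-10.8 dB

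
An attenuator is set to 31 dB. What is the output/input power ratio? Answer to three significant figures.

Power ratio = 10^(dB/10).
10^(-31/10) = 10^(-3.100) = 0.000794.

0.000794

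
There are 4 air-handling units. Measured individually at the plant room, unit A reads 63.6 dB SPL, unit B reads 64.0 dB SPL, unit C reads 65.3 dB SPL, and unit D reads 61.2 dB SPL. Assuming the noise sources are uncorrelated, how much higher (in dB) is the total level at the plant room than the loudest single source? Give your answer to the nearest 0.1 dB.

Add the sources as powers (linear), then convert back to dB:
L_total = 10·log₁₀(10^(63.6/10) + 10^(64.0/10) + 10^(65.3/10) + 10^(61.2/10)) = 69.78 dB SPL.
Excess over the loudest (65.3 dB): 69.78 − 65.3 = 4.5 dB.

4.5 dB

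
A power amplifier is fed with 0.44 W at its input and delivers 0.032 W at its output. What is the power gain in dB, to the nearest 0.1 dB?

For a power ratio, dB = 10·log₁₀(P₂/P₁).
10·log₁₀(0.032/0.44) = 10·log₁₀(0.07273) = -11.4 dB.

-11.4 dB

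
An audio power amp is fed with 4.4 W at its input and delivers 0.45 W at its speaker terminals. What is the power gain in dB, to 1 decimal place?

-9.9 dB

Power ratio → dB uses the 10·log₁₀ form:
10·log₁₀(0.45/4.4) = 10·log₁₀(0.1023) = -9.9 dB.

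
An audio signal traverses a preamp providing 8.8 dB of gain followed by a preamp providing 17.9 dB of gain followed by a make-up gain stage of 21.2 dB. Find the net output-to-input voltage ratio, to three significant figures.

Net gain = 8.8 + 17.9 + 21.2 = 47.9 dB.
Voltage ratio = 10^(47.9/20) = 248.

248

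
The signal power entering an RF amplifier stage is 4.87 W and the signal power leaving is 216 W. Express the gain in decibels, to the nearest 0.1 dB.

For a power ratio, dB = 10·log₁₀(P₂/P₁).
10·log₁₀(216/4.87) = 10·log₁₀(44.35) = 16.5 dB.

16.5 dB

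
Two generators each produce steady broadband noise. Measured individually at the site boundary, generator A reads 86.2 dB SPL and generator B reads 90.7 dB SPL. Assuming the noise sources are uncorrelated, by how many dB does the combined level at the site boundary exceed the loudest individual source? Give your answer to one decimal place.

Add the sources as powers (linear), then convert back to dB:
L_total = 10·log₁₀(10^(86.2/10) + 10^(90.7/10)) = 92.02 dB SPL.
Excess over the loudest (90.7 dB): 92.02 − 90.7 = 1.3 dB.

1.3 dB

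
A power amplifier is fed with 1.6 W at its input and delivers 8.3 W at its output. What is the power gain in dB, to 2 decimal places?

7.15 dB

Power is a power quantity, so gain = 10·log₁₀(P_out/P_in).
10·log₁₀(8.3/1.6) = 10·log₁₀(5.188) = 7.15 dB.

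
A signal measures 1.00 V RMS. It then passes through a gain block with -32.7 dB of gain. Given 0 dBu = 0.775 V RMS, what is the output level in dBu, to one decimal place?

-30.5 dBu

Input level: 20·log₁₀(1.00/0.775) = 2.21 dBu.
Output: 2.21 − 32.7 = -30.5 dBu.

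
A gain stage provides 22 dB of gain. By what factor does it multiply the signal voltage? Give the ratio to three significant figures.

12.6

Voltage ratio = 10^(dB/20).
10^(22/20) = 10^(1.100) = 12.6.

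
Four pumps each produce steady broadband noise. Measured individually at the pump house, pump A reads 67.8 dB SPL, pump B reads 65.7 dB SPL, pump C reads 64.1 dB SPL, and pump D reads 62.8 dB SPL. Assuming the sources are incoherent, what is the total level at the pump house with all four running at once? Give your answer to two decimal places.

Incoherent sources sum as intensities:
L_total = 10·log₁₀(10^(67.8/10) + 10^(65.7/10) + 10^(64.1/10) + 10^(62.8/10)) = 10·log₁₀(14220000) = 71.53 dB SPL.

71.53 dB SPL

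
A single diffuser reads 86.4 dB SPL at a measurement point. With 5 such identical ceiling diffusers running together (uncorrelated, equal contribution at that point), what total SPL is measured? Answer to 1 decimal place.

5 equal incoherent sources raise the level by 10·log₁₀(5) = 6.99 dB.
L_total = 86.4 + 6.99 = 93.4 dB SPL.

93.4 dB SPL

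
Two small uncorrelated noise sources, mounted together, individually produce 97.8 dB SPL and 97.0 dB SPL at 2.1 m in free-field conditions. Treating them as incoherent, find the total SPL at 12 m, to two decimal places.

Combined at 2.1 m: 10·log₁₀(10^(97.8/10)+10^(97.0/10)) = 100.429 dB SPL.
Then apply −20·log₁₀(12/2.1) = -15.139 dB → 85.29 dB SPL.

85.29 dB SPL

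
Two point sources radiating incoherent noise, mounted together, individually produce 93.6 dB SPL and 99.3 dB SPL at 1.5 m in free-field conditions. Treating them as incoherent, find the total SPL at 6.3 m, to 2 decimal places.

Combined at 1.5 m: 10·log₁₀(10^(93.6/10)+10^(99.3/10)) = 100.335 dB SPL.
Then apply −20·log₁₀(6.3/1.5) = -12.465 dB → 87.87 dB SPL.

87.87 dB SPL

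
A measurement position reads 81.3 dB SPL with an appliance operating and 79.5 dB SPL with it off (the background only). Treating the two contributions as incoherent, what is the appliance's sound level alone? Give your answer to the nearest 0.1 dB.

76.6 dB SPL

Subtract intensities: L_src = 10·log₁₀(10^(L_total/10) − 10^(L_bg/10)).
L_src = 10·log₁₀(10^(81.3/10) − 10^(79.5/10)) = 10·log₁₀(45770000) = 76.6 dB SPL.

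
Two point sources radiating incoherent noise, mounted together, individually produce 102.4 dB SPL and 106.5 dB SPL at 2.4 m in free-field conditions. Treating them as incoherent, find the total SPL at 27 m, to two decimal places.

Combined at 2.4 m: 10·log₁₀(10^(102.4/10)+10^(106.5/10)) = 107.927 dB SPL.
Then apply −20·log₁₀(27/2.4) = -21.023 dB → 86.90 dB SPL.

86.90 dB SPL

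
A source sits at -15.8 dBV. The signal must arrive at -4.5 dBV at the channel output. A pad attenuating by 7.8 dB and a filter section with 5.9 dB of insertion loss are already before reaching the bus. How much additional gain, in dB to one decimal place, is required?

The required make-up gain is the shortfall in the dB sum.
G = -4.5 − (-15.8) + 7.8 + 5.9 = 25.0 dB.

25.0 dB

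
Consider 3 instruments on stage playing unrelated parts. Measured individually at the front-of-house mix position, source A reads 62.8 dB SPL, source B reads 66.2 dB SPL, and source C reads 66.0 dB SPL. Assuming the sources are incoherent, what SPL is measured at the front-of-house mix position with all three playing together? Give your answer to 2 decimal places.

Incoherent sources sum as intensities:
L_total = 10·log₁₀(10^(62.8/10) + 10^(66.2/10) + 10^(66.0/10)) = 10·log₁₀(10060000) = 70.02 dB SPL.

70.02 dB SPL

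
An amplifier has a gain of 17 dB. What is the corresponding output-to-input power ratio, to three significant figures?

Power ratio = 10^(dB/10).
10^(17/10) = 10^(1.700) = 50.1.

50.1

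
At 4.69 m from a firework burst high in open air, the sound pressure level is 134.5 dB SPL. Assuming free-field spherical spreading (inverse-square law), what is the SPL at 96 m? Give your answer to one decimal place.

Free-field point source: level drops by 20·log₁₀ of the distance ratio.
ΔL = −20·log₁₀(96/4.69) = -26.22 dB, so L₂ = 134.5 + (-26.22) = 108.3 dB SPL.

108.3 dB SPL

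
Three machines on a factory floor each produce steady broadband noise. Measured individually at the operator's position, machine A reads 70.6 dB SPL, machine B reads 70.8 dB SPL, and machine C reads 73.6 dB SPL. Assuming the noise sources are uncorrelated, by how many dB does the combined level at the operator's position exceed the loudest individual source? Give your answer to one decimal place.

Incoherent sources sum as intensities:
L_total = 10·log₁₀(10^(70.6/10) + 10^(70.8/10) + 10^(73.6/10)) = 76.67 dB SPL.
Excess over the loudest (73.6 dB): 76.67 − 73.6 = 3.1 dB.

3.1 dB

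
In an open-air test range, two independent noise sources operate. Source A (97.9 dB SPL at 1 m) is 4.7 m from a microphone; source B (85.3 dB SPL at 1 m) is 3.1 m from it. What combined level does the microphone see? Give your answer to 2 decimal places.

At the listener: L_A = 97.9 − 20·log₁₀(4.7) = 84.458 dB; L_B = 85.3 − 20·log₁₀(3.1) = 75.473 dB.
Combined: 10·log₁₀(10^(84.458/10)+10^(75.473/10)) = 84.97 dB SPL.

84.97 dB SPL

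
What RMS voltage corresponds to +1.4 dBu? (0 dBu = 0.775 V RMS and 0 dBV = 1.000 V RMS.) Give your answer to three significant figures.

0.911 V

V = 0.775 V × 10^(+1.4/20).
= 0.775 × 1.175 = 0.911 V.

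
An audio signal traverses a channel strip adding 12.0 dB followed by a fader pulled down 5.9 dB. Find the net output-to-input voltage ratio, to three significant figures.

Net gain = 12.0 + (−5.9) = 6.1 dB.
Voltage ratio = 10^(6.1/20) = 2.02.

2.02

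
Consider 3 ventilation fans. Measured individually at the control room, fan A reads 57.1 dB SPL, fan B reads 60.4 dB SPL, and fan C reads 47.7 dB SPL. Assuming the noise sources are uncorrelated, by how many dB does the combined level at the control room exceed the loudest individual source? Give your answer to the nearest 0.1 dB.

Uncorrelated sources add in intensity (power), not in dB.
L_total = 10·log₁₀(10^(57.1/10) + 10^(60.4/10) + 10^(47.7/10)) = 62.22 dB SPL.
Excess over the loudest (60.4 dB): 62.22 − 60.4 = 1.8 dB.

1.8 dB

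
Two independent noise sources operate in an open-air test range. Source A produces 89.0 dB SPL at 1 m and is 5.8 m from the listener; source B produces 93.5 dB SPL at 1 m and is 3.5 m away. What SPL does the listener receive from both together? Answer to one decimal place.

83.1 dB SPL

At the listener: L_A = 89.0 − 20·log₁₀(5.8) = 73.73 dB; L_B = 93.5 − 20·log₁₀(3.5) = 82.62 dB.
Combined: 10·log₁₀(10^(73.73/10)+10^(82.62/10)) = 83.1 dB SPL.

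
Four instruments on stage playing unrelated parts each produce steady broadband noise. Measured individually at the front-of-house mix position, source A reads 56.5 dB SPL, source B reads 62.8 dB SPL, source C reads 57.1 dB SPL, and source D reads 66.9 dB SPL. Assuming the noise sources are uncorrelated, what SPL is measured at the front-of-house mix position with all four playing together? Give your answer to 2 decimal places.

68.90 dB SPL

Uncorrelated sources add in intensity (power), not in dB.
L_total = 10·log₁₀(10^(56.5/10) + 10^(62.8/10) + 10^(57.1/10) + 10^(66.9/10)) = 10·log₁₀(7763000) = 68.90 dB SPL.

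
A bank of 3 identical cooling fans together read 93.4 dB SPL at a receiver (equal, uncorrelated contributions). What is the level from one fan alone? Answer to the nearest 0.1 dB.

88.6 dB SPL

3 equal incoherent sources add 10·log₁₀(3) = 4.77 dB over one source.
L_one = 93.4 − 4.77 = 88.6 dB SPL.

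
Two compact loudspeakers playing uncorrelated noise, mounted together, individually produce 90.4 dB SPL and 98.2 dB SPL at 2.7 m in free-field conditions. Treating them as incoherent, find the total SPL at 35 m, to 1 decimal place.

Combined at 2.7 m: 10·log₁₀(10^(90.4/10)+10^(98.2/10)) = 98.87 dB SPL.
Then apply −20·log₁₀(35/2.7) = -22.25 dB → 76.6 dB SPL.

76.6 dB SPL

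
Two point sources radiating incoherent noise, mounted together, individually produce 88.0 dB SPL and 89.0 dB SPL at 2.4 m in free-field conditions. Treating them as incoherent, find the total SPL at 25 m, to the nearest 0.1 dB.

Combined at 2.4 m: 10·log₁₀(10^(88.0/10)+10^(89.0/10)) = 91.54 dB SPL.
Then apply −20·log₁₀(25/2.4) = -20.35 dB → 71.2 dB SPL.

71.2 dB SPL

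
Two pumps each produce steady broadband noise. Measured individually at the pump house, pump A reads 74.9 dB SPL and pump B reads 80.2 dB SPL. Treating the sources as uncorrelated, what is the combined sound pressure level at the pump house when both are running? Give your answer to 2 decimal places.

Incoherent sources sum as intensities:
L_total = 10·log₁₀(10^(74.9/10) + 10^(80.2/10)) = 10·log₁₀(135600000) = 81.32 dB SPL.

81.32 dB SPL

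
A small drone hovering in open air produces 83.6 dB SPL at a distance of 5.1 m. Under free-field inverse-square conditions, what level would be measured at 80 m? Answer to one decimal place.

59.7 dB SPL

For a point source in a free field, ΔL = −20·log₁₀(d₂/d₁).
ΔL = −20·log₁₀(80/5.1) = -23.91 dB, so L₂ = 83.6 + (-23.91) = 59.7 dB SPL.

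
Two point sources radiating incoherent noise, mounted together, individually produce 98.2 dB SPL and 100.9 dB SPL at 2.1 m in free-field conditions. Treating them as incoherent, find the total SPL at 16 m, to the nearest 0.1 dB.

Combined at 2.1 m: 10·log₁₀(10^(98.2/10)+10^(100.9/10)) = 102.77 dB SPL.
Then apply −20·log₁₀(16/2.1) = -17.64 dB → 85.1 dB SPL.

85.1 dB SPL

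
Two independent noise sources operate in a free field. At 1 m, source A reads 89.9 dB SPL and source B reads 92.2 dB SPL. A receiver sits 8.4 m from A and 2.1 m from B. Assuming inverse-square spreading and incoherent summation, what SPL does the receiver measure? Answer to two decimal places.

At the listener: L_A = 89.9 − 20·log₁₀(8.4) = 71.414 dB; L_B = 92.2 − 20·log₁₀(2.1) = 85.756 dB.
Combined: 10·log₁₀(10^(71.414/10)+10^(85.756/10)) = 85.91 dB SPL.

85.91 dB SPL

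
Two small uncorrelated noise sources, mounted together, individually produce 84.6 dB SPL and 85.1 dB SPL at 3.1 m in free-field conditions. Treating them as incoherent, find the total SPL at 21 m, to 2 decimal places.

Combined at 3.1 m: 10·log₁₀(10^(84.6/10)+10^(85.1/10)) = 87.867 dB SPL.
Then apply −20·log₁₀(21/3.1) = -16.617 dB → 71.25 dB SPL.

71.25 dB SPL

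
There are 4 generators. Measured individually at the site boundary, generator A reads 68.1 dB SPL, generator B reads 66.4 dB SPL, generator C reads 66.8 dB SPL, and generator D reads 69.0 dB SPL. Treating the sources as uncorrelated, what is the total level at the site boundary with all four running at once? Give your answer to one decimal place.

Incoherent sources sum as intensities:
L_total = 10·log₁₀(10^(68.1/10) + 10^(66.4/10) + 10^(66.8/10) + 10^(69.0/10)) = 10·log₁₀(23550000) = 73.7 dB SPL.

73.7 dB SPL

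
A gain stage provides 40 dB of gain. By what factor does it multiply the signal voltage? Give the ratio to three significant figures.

100

Voltage ratio = 10^(dB/20).
10^(40/20) = 10^(2.000) = 100.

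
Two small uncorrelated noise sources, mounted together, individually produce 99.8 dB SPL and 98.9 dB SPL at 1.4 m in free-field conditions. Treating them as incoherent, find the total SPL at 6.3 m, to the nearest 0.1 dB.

Combined at 1.4 m: 10·log₁₀(10^(99.8/10)+10^(98.9/10)) = 102.38 dB SPL.
Then apply −20·log₁₀(6.3/1.4) = -13.06 dB → 89.3 dB SPL.

89.3 dB SPL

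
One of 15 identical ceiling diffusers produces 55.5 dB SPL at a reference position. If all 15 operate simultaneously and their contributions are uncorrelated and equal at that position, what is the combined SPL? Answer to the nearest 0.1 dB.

15 equal incoherent sources raise the level by 10·log₁₀(15) = 11.76 dB.
L_total = 55.5 + 11.76 = 67.3 dB SPL.

67.3 dB SPL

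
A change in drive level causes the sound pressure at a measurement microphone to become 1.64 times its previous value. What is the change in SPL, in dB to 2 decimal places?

4.30 dB

Sound pressure is an amplitude quantity: ΔL = 20·log₁₀(p₂/p₁).
20·log₁₀(1.64) = 4.30 dB.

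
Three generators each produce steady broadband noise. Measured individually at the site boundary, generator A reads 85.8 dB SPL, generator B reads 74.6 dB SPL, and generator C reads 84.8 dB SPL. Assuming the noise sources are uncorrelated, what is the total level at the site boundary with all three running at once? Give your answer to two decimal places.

Incoherent sources sum as intensities:
L_total = 10·log₁₀(10^(85.8/10) + 10^(74.6/10) + 10^(84.8/10)) = 10·log₁₀(711000000) = 88.52 dB SPL.

88.52 dB SPL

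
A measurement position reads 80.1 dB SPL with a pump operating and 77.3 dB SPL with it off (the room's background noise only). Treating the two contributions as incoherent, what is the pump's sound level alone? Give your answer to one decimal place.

76.9 dB SPL

Background correction is a power subtraction:
L_src = 10·log₁₀(10^(80.1/10) − 10^(77.3/10)) = 10·log₁₀(48630000) = 76.9 dB SPL.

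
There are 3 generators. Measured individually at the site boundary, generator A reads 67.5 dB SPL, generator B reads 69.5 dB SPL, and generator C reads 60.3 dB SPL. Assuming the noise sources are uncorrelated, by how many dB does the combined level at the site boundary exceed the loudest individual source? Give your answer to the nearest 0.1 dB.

Add the sources as powers (linear), then convert back to dB:
L_total = 10·log₁₀(10^(67.5/10) + 10^(69.5/10) + 10^(60.3/10)) = 71.93 dB SPL.
Excess over the loudest (69.5 dB): 71.93 − 69.5 = 2.4 dB.

2.4 dB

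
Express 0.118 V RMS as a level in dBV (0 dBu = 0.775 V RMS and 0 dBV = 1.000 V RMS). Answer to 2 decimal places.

dBV = 20·log₁₀(V / 1.000 V).
20·log₁₀(0.118/1.000) = -18.56 dBV.

-18.56 dBV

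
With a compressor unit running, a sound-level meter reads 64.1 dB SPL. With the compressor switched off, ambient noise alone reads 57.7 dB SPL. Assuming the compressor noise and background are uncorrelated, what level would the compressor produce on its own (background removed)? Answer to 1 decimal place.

63.0 dB SPL

Remove the background by subtracting linear intensities:
L_src = 10·log₁₀(10^(64.1/10) − 10^(57.7/10)) = 10·log₁₀(1982000) = 63.0 dB SPL.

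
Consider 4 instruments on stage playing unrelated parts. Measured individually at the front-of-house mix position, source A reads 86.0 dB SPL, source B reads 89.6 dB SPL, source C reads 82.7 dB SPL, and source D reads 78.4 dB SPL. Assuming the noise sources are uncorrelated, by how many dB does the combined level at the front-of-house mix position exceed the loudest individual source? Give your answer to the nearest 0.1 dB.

Incoherent sources sum as intensities:
L_total = 10·log₁₀(10^(86.0/10) + 10^(89.6/10) + 10^(82.7/10) + 10^(78.4/10)) = 91.95 dB SPL.
Excess over the loudest (89.6 dB): 91.95 − 89.6 = 2.3 dB.

2.3 dB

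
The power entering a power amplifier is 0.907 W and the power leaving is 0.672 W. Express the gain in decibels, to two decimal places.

Power is a power quantity, so gain = 10·log₁₀(P_out/P_in).
10·log₁₀(0.672/0.907) = 10·log₁₀(0.7409) = -1.30 dB.

-1.30 dB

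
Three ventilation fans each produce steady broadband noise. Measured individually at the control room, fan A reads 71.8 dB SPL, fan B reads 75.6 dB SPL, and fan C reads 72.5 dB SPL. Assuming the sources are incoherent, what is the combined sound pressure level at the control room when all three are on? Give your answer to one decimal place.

78.4 dB SPL

Incoherent sources sum as intensities:
L_total = 10·log₁₀(10^(71.8/10) + 10^(75.6/10) + 10^(72.5/10)) = 10·log₁₀(69230000) = 78.4 dB SPL.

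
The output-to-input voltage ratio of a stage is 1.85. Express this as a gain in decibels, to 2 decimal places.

5.34 dB

For a voltage ratio, dB = 20·log₁₀(V₂/V₁).
20·log₁₀(1.85) = 5.34 dB.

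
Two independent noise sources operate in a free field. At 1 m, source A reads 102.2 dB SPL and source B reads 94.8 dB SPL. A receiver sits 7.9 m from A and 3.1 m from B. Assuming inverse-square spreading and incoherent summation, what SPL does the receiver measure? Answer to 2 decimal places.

At the listener: L_A = 102.2 − 20·log₁₀(7.9) = 84.247 dB; L_B = 94.8 − 20·log₁₀(3.1) = 84.973 dB.
Combined: 10·log₁₀(10^(84.247/10)+10^(84.973/10)) = 87.64 dB SPL.

87.64 dB SPL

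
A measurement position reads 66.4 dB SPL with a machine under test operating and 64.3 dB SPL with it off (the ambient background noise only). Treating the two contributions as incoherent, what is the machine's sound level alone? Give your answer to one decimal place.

62.2 dB SPL

Subtract intensities: L_src = 10·log₁₀(10^(L_total/10) − 10^(L_bg/10)).
L_src = 10·log₁₀(10^(66.4/10) − 10^(64.3/10)) = 10·log₁₀(1674000) = 62.2 dB SPL.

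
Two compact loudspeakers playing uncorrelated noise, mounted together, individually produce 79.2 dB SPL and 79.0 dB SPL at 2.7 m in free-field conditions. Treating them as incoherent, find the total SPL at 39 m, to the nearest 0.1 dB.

58.9 dB SPL

Combined at 2.7 m: 10·log₁₀(10^(79.2/10)+10^(79.0/10)) = 82.11 dB SPL.
Then apply −20·log₁₀(39/2.7) = -23.19 dB → 58.9 dB SPL.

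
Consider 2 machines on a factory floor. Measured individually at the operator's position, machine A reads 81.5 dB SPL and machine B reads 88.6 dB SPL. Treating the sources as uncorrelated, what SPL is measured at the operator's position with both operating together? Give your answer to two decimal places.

Uncorrelated sources add in intensity (power), not in dB.
L_total = 10·log₁₀(10^(81.5/10) + 10^(88.6/10)) = 10·log₁₀(865700000) = 89.37 dB SPL.

89.37 dB SPL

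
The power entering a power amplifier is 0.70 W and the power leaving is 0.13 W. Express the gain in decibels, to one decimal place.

Power is a power quantity, so gain = 10·log₁₀(P_out/P_in).
10·log₁₀(0.13/0.70) = 10·log₁₀(0.1857) = -7.3 dB.

-7.3 dB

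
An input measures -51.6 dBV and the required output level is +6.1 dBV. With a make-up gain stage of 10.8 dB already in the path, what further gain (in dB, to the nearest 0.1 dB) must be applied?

The required make-up gain is the shortfall in the dB sum.
G = +6.1 − (-51.6) − 10.8 = 46.9 dB.

46.9 dB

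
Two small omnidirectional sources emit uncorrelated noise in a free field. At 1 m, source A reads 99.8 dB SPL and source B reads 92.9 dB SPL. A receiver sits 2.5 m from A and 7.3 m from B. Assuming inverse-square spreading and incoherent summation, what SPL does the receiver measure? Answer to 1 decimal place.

91.9 dB SPL

At the listener: L_A = 99.8 − 20·log₁₀(2.5) = 91.84 dB; L_B = 92.9 − 20·log₁₀(7.3) = 75.63 dB.
Combined: 10·log₁₀(10^(91.84/10)+10^(75.63/10)) = 91.9 dB SPL.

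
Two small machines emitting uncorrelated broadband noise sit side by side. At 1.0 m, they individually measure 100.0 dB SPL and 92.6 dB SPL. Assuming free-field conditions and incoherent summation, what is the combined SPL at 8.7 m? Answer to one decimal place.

81.9 dB SPL

Combined at 1.0 m: 10·log₁₀(10^(100.0/10)+10^(92.6/10)) = 100.73 dB SPL.
Then apply −20·log₁₀(8.7/1.0) = -18.79 dB → 81.9 dB SPL.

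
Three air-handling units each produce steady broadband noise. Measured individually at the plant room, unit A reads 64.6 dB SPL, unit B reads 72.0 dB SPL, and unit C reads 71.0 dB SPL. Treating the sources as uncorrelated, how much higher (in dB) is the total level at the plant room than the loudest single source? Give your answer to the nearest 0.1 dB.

Uncorrelated sources add in intensity (power), not in dB.
L_total = 10·log₁₀(10^(64.6/10) + 10^(72.0/10) + 10^(71.0/10)) = 74.96 dB SPL.
Excess over the loudest (72.0 dB): 74.96 − 72.0 = 3.0 dB.

3.0 dB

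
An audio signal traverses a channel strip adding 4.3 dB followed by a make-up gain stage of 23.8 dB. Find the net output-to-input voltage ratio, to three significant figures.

Net gain = 4.3 + 23.8 = 28.1 dB.
Voltage ratio = 10^(28.1/20) = 25.4.

25.4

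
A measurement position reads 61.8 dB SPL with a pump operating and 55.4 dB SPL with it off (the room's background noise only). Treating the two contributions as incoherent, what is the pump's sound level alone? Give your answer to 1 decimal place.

60.7 dB SPL

Subtract intensities: L_src = 10·log₁₀(10^(L_total/10) − 10^(L_bg/10)).
L_src = 10·log₁₀(10^(61.8/10) − 10^(55.4/10)) = 10·log₁₀(1167000) = 60.7 dB SPL.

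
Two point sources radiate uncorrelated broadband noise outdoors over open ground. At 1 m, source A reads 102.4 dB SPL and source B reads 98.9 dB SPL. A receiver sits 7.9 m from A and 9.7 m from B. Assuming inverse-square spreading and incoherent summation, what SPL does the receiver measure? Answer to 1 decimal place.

At the listener: L_A = 102.4 − 20·log₁₀(7.9) = 84.45 dB; L_B = 98.9 − 20·log₁₀(9.7) = 79.16 dB.
Combined: 10·log₁₀(10^(84.45/10)+10^(79.16/10)) = 85.6 dB SPL.

85.6 dB SPL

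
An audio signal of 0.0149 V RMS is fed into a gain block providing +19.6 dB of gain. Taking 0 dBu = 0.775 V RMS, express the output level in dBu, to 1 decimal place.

-14.7 dBu

Input level: 20·log₁₀(0.0149/0.775) = -34.32 dBu.
Output: -34.32 + 19.6 = -14.7 dBu.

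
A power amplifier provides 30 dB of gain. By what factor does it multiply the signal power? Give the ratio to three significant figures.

Power ratio = 10^(dB/10).
10^(30/10) = 10^(3.000) = 1000.

1000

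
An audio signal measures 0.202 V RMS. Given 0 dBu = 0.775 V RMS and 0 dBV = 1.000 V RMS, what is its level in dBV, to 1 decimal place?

-13.9 dBV

dBV = 20·log₁₀(V / 1.000 V).
20·log₁₀(0.202/1.000) = -13.9 dBV.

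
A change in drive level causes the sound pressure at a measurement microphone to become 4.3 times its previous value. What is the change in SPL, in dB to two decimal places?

Sound pressure is an amplitude quantity: ΔL = 20·log₁₀(p₂/p₁).
20·log₁₀(4.3) = 12.67 dB.

12.67 dB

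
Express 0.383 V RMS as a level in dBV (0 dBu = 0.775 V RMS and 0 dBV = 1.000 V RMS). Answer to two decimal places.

dBV = 20·log₁₀(V / 1.000 V).
20·log₁₀(0.383/1.000) = -8.34 dBV.

-8.34 dBV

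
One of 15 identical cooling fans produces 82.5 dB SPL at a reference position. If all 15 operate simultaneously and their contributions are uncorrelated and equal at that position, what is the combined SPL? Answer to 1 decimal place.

15 equal incoherent sources raise the level by 10·log₁₀(15) = 11.76 dB.
L_total = 82.5 + 11.76 = 94.3 dB SPL.

94.3 dB SPL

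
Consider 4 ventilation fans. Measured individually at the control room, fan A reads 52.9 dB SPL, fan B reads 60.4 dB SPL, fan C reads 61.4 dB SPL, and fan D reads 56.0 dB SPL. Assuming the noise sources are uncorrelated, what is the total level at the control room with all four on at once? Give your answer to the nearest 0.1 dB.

Add the sources as powers (linear), then convert back to dB:
L_total = 10·log₁₀(10^(52.9/10) + 10^(60.4/10) + 10^(61.4/10) + 10^(56.0/10)) = 10·log₁₀(3070000) = 64.9 dB SPL.

64.9 dB SPL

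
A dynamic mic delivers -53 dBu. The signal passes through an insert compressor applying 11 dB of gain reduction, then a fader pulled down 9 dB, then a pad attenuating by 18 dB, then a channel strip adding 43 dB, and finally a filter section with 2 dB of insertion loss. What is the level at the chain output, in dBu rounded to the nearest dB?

-50 dBu

Cascaded gains and losses add directly in dB.
-53 − 11 − 9 − 18 + 43 − 2 = -50 dBu.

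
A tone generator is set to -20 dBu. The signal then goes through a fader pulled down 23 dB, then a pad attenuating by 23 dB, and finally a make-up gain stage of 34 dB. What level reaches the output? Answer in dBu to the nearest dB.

-32 dBu

Gain stages sum in dB:
-20 − 23 − 23 + 34 = -32 dBu.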